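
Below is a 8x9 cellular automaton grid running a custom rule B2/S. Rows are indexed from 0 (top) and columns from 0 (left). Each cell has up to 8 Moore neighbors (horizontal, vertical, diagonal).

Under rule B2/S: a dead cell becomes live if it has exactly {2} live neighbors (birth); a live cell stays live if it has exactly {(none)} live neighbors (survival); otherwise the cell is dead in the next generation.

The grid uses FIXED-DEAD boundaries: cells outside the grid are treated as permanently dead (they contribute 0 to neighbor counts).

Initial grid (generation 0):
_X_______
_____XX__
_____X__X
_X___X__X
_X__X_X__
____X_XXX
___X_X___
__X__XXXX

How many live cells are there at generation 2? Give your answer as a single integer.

Simulating step by step:
Generation 0 (given above): 22 live cells
Generation 1: 12 live cells
_____XX__
____X__X_
_________
X_X______
X_XX_____
__X______
__X______
___X_____
Generation 2: 6 live cells
____X__X_
_________
_X_X_____
_________
_________
_________
_X_______
__X______
Population at generation 2: 6

Answer: 6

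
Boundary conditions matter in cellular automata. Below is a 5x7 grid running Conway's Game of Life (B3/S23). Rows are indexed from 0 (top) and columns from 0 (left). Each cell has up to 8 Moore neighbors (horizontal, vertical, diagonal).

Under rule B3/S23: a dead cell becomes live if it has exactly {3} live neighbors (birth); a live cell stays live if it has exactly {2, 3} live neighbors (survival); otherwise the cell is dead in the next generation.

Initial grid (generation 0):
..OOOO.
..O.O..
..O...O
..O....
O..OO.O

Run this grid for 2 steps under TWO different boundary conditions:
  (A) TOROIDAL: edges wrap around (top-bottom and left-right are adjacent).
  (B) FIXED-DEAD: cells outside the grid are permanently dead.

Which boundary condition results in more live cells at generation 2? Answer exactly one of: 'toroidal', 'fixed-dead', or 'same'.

Answer: fixed-dead

Derivation:
Under TOROIDAL boundary, generation 2:
...O.O.
.......
.....OO
.....OO
.......
Population = 6

Under FIXED-DEAD boundary, generation 2:
.OO.OO.
....OO.
O......
.O.O...
..O....
Population = 10

Comparison: toroidal=6, fixed-dead=10 -> fixed-dead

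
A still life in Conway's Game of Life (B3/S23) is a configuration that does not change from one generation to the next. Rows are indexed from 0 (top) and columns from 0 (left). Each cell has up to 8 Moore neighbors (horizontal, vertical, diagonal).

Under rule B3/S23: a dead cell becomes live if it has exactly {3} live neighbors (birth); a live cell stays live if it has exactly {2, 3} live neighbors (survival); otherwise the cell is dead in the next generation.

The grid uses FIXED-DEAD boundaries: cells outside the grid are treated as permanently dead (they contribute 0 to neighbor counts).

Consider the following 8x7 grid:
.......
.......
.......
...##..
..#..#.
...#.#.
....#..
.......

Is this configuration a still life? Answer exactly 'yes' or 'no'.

Answer: yes

Derivation:
Compute generation 1 and compare to generation 0 (given above):
Generation 1:
.......
.......
.......
...##..
..#..#.
...#.#.
....#..
.......
The grids are IDENTICAL -> still life.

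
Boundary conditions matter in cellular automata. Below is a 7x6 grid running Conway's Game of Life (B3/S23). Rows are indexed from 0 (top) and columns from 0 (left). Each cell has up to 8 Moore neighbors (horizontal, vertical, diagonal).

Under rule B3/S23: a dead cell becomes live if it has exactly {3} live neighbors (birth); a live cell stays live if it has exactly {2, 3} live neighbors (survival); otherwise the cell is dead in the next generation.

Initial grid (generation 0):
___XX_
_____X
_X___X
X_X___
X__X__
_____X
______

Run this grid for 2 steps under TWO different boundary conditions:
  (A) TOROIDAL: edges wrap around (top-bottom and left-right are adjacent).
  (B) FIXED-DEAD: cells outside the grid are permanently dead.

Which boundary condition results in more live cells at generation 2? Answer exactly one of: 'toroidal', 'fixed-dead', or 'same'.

Under TOROIDAL boundary, generation 2:
____X_
X___XX
_X__X_
__X_X_
_X___X
X____X
______
Population = 12

Under FIXED-DEAD boundary, generation 2:
______
______
_X____
X_X___
_X____
______
______
Population = 4

Comparison: toroidal=12, fixed-dead=4 -> toroidal

Answer: toroidal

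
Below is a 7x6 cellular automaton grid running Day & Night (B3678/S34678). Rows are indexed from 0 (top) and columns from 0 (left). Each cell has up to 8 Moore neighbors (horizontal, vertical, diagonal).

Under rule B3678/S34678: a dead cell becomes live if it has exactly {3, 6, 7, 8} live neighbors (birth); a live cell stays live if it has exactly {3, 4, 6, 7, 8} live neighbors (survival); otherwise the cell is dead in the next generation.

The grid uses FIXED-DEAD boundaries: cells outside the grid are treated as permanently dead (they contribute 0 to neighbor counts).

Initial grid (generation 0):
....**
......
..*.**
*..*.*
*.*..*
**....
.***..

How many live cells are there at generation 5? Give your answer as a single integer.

Answer: 5

Derivation:
Simulating step by step:
Generation 0 (given above): 16 live cells
Generation 1: 13 live cells
......
...*..
...**.
..**.*
*...*.
*..*..
***...
Generation 2: 10 live cells
......
....*.
...**.
...*..
.**.*.
*.*...
.*....
Generation 3: 8 live cells
......
...*..
...**.
...*..
.**...
..**..
......
Generation 4: 9 live cells
......
....*.
..***.
...**.
..*...
.**...
......
Generation 5: 5 live cells
......
......
....**
....*.
.**...
......
......
Population at generation 5: 5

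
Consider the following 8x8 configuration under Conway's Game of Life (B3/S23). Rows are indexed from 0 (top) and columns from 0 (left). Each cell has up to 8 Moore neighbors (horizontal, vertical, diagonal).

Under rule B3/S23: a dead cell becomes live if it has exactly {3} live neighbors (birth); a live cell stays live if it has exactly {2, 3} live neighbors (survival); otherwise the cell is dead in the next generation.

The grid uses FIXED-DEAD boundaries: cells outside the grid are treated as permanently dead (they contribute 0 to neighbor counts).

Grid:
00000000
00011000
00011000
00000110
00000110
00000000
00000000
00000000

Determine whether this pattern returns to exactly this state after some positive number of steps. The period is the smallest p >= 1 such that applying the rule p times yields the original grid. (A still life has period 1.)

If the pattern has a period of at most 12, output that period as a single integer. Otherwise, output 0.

Simulating and comparing each generation to the original:
Gen 0 (original, given above): 8 live cells
Gen 1: 6 live cells, differs from original
Gen 2: 8 live cells, MATCHES original -> period = 2

Answer: 2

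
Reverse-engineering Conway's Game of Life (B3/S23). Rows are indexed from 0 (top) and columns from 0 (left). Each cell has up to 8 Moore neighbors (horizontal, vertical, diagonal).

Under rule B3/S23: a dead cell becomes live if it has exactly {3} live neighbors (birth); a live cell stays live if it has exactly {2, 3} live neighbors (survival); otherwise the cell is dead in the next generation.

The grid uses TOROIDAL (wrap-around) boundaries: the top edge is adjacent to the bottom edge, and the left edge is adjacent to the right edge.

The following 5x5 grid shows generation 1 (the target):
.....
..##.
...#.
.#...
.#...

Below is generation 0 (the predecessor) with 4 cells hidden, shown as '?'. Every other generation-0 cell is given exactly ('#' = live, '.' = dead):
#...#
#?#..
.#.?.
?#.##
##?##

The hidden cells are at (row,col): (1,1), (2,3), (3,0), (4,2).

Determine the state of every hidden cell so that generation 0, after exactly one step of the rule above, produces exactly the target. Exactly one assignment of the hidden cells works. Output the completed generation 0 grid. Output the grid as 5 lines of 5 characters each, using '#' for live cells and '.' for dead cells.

Answer: #...#
###..
.#.#.
.#.##
##.##

Derivation:
Hidden generation-0 cells (in order): (1,1), (2,3), (3,0), (4,2).
A hidden cell only influences target cells in its own 3x3 neighborhood. Try each of the 2^4 = 16 assignments, step the completed generation 0 forward once under B3/S23, and compare with the target:
  (1,1)=. (2,3)=. (3,0)=. (4,2)=. -> step gives (0,2)='#' but target has '.' -> reject
  (1,1)=. (2,3)=. (3,0)=. (4,2)=# -> step gives (1,0)='#' but target has '.' -> reject
  (1,1)=. (2,3)=. (3,0)=# (4,2)=. -> step gives (0,2)='#' but target has '.' -> reject
  (1,1)=. (2,3)=. (3,0)=# (4,2)=# -> step gives (1,0)='#' but target has '.' -> reject
  (1,1)=. (2,3)=# (3,0)=. (4,2)=. -> step gives (0,2)='#' but target has '.' -> reject
  (1,1)=. (2,3)=# (3,0)=. (4,2)=# -> step gives (1,0)='#' but target has '.' -> reject
  (1,1)=. (2,3)=# (3,0)=# (4,2)=. -> step gives (0,2)='#' but target has '.' -> reject
  (1,1)=. (2,3)=# (3,0)=# (4,2)=# -> step gives (1,0)='#' but target has '.' -> reject
  (1,1)=# (2,3)=. (3,0)=. (4,2)=. -> step gives (1,3)='.' but target has '#' -> reject
  (1,1)=# (2,3)=. (3,0)=. (4,2)=# -> step gives (1,3)='.' but target has '#' -> reject
  (1,1)=# (2,3)=. (3,0)=# (4,2)=. -> step gives (1,3)='.' but target has '#' -> reject
  (1,1)=# (2,3)=. (3,0)=# (4,2)=# -> step gives (1,3)='.' but target has '#' -> reject
  (1,1)=# (2,3)=# (3,0)=. (4,2)=. -> step reproduces the target at every cell -> ACCEPT
  (1,1)=# (2,3)=# (3,0)=. (4,2)=# -> step gives (3,1)='.' but target has '#' -> reject
  (1,1)=# (2,3)=# (3,0)=# (4,2)=. -> step gives (3,1)='.' but target has '#' -> reject
  (1,1)=# (2,3)=# (3,0)=# (4,2)=# -> step gives (3,1)='.' but target has '#' -> reject
Unique solution: (1,1)=live, (2,3)=live, (3,0)=dead, (4,2)=dead.
Check: live-neighbor counts of every cell in the completed generation 0:
66445
44334
54634
63645
63446
Applying B3/S23 to generation 0 with these counts gives:
.....
..##.
...#.
.#...
.#...
which matches the target exactly.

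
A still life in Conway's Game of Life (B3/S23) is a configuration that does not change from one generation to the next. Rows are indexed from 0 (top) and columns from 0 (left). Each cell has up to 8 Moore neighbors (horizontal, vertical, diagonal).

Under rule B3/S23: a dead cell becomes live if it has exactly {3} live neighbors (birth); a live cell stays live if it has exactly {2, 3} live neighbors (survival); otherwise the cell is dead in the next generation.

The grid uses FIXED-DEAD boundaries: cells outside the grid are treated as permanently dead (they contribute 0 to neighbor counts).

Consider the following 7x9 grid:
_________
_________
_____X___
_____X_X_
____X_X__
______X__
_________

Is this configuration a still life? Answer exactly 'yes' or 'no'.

Answer: no

Derivation:
Compute generation 1 and compare to generation 0 (given above):
Generation 1:
_________
_________
______X__
____XX___
______XX_
_____X___
_________
Cell (2,5) differs: gen0=1 vs gen1=0 -> NOT a still life.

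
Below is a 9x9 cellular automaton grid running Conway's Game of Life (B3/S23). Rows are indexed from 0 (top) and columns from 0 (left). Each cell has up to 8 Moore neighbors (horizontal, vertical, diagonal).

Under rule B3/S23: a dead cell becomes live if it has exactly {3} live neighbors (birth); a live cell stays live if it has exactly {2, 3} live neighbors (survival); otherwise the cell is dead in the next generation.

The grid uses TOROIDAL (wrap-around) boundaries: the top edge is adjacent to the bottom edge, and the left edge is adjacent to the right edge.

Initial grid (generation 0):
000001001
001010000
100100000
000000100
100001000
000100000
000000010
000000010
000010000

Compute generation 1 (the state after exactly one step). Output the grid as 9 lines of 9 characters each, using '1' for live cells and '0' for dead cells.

Answer: 000111000
000110000
000100000
000000000
000000000
000000000
000000000
000000000
000000000

Derivation:
Simulating step by step:
Generation 0 (given above): 13 live cells
Generation 1: 6 live cells
(generation 1 grid is the final answer)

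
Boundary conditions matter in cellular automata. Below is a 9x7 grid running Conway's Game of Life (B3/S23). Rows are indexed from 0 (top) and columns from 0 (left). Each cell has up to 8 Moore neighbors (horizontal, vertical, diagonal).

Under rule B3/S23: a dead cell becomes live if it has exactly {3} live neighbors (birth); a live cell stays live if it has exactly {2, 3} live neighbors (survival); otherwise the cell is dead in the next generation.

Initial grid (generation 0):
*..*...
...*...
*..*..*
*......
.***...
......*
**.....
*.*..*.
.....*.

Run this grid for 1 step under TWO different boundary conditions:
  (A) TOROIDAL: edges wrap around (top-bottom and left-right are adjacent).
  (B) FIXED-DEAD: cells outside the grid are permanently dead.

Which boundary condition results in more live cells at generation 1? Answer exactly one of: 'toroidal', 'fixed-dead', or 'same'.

Under TOROIDAL boundary, generation 1:
....*..
*.***.*
*.....*
*..*..*
***....
.......
**.....
*......
.*..*..
Population = 19

Under FIXED-DEAD boundary, generation 1:
.......
..***..
.......
*..*...
.**....
*......
**.....
*......
.......
Population = 11

Comparison: toroidal=19, fixed-dead=11 -> toroidal

Answer: toroidal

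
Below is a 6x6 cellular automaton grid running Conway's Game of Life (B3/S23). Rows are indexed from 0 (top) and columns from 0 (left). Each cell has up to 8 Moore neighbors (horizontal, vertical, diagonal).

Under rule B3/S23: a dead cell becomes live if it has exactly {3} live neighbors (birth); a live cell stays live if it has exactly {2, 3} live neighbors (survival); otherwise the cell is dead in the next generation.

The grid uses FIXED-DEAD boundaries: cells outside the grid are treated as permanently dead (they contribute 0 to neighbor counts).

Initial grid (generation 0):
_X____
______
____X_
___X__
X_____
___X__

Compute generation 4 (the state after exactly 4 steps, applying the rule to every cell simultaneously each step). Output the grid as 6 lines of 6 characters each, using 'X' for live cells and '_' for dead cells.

Answer: ______
______
______
______
______
______

Derivation:
Simulating step by step:
Generation 0 (given above): 5 live cells
Generation 1: 0 live cells
______
______
______
______
______
______
Generation 2: 0 live cells
______
______
______
______
______
______
Generation 3: 0 live cells
______
______
______
______
______
______
Generation 4: 0 live cells
(generation 4 grid is the final answer)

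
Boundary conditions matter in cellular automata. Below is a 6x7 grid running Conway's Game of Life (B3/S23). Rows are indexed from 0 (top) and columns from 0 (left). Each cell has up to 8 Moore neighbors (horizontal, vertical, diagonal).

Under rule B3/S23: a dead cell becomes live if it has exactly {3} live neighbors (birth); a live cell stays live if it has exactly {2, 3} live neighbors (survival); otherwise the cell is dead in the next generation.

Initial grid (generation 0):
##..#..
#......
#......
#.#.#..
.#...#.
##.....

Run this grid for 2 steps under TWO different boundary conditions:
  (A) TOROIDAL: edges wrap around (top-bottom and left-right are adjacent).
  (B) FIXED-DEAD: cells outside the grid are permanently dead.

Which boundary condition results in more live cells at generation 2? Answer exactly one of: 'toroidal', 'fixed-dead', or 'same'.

Under TOROIDAL boundary, generation 2:
.....##
.....#.
.#...#.
.#...#.
.#...##
#....##
Population = 13

Under FIXED-DEAD boundary, generation 2:
##.....
#......
##.....
.#.....
#......
.#.....
Population = 8

Comparison: toroidal=13, fixed-dead=8 -> toroidal

Answer: toroidal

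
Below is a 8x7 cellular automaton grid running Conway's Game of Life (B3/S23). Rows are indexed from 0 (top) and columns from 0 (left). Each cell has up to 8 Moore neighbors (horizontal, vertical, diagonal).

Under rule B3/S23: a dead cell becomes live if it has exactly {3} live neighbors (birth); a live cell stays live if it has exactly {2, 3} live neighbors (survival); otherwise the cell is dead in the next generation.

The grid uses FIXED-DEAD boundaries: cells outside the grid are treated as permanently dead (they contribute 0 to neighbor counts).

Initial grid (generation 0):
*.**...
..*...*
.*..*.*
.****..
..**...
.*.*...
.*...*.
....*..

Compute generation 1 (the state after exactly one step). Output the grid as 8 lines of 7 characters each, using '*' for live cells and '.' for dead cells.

Simulating step by step:
Generation 0 (given above): 19 live cells
Generation 1: 15 live cells
(generation 1 grid is the final answer)

Answer: .***...
..*..*.
.*..*..
.*..**.
.......
.*.**..
..*.*..
.......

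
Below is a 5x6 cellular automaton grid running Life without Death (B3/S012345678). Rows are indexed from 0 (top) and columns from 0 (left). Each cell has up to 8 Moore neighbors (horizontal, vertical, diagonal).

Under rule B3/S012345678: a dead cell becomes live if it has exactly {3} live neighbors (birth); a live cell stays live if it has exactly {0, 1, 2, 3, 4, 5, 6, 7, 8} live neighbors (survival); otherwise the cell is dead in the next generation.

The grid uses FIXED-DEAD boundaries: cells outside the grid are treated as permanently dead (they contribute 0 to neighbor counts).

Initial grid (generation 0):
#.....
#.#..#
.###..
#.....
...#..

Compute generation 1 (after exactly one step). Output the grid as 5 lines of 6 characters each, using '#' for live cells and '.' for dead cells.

Answer: ##....
#.##.#
####..
##.#..
...#..

Derivation:
Simulating step by step:
Generation 0 (given above): 9 live cells
Generation 1: 14 live cells
(generation 1 grid is the final answer)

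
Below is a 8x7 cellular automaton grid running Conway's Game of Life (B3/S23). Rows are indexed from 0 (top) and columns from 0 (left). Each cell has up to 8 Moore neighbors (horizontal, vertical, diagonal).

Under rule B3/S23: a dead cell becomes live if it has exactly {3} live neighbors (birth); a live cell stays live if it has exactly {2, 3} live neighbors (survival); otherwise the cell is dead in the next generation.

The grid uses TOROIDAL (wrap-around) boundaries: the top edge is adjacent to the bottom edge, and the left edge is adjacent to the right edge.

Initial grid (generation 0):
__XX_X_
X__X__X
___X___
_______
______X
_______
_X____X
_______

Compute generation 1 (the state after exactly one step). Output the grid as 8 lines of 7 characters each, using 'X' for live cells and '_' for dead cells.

Answer: __XXX_X
___X__X
_______
_______
_______
X______
_______
__X____

Derivation:
Simulating step by step:
Generation 0 (given above): 10 live cells
Generation 1: 8 live cells
(generation 1 grid is the final answer)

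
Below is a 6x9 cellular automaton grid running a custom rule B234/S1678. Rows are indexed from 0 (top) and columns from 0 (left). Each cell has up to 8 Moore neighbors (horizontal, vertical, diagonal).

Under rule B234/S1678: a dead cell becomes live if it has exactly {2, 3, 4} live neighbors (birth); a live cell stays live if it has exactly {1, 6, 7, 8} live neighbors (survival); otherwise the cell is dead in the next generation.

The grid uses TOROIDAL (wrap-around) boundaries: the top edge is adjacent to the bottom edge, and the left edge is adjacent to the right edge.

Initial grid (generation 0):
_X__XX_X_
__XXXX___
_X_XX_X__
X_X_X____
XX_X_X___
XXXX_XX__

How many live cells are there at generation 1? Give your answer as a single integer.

Answer: 20

Derivation:
Simulating step by step:
Generation 0 (given above): 25 live cells
Generation 1: 20 live cells
X___X__XX
XX__X_XX_
X__X__X__
_____XX_X
_X____X_X
_______XX
Population at generation 1: 20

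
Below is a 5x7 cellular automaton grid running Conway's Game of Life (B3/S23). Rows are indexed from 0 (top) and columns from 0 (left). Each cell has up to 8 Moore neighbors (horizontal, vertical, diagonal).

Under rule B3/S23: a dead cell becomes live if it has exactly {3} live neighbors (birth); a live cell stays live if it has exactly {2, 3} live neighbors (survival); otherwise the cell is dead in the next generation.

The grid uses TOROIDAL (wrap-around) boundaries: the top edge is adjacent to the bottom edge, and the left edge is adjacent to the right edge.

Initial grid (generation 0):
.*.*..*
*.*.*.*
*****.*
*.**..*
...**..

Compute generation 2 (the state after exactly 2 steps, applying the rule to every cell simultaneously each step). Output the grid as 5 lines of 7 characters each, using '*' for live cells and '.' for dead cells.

Answer: ....*.*
.....*.
.....*.
*...*.*
......*

Derivation:
Simulating step by step:
Generation 0 (given above): 19 live cells
Generation 1: 9 live cells
.*....*
....*..
....*..
......*
.*..***
Generation 2: 8 live cells
(generation 2 grid is the final answer)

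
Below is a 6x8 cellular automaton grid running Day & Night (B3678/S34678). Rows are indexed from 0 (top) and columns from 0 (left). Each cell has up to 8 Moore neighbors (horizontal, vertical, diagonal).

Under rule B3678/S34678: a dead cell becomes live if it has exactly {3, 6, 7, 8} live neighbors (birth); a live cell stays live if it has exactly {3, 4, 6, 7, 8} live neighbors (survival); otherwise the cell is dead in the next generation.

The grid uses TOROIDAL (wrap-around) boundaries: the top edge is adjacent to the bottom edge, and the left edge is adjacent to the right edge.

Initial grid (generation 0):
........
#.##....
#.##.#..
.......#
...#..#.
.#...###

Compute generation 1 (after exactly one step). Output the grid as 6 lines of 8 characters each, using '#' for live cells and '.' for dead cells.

Simulating step by step:
Generation 0 (given above): 14 live cells
Generation 1: 20 live cells
(generation 1 grid is the final answer)

Answer: ###...##
..###...
..###..#
..###.#.
#....##.
......#.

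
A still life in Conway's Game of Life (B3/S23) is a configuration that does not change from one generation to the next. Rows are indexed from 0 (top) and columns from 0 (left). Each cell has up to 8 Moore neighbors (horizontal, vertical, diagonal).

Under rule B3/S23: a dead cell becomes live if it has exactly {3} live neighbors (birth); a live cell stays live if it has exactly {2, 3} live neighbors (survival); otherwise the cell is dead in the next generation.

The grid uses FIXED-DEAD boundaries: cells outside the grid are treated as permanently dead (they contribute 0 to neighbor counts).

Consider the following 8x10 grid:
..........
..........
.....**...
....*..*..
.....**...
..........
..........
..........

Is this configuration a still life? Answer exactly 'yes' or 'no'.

Answer: yes

Derivation:
Compute generation 1 and compare to generation 0 (given above):
Generation 1:
..........
..........
.....**...
....*..*..
.....**...
..........
..........
..........
The grids are IDENTICAL -> still life.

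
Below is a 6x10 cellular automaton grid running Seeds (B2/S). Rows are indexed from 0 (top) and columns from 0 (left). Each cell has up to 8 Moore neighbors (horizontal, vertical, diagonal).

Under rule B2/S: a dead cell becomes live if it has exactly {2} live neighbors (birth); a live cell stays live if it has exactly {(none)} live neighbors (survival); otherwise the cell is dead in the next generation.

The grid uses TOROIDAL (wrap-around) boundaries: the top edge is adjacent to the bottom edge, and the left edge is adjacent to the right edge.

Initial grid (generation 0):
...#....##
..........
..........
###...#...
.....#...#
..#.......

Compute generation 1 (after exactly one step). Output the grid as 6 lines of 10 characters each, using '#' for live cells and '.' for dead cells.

Answer: ..#.......
........##
#.#.......
.....#...#
...#..#...
#..##.....

Derivation:
Simulating step by step:
Generation 0 (given above): 10 live cells
Generation 1: 12 live cells
(generation 1 grid is the final answer)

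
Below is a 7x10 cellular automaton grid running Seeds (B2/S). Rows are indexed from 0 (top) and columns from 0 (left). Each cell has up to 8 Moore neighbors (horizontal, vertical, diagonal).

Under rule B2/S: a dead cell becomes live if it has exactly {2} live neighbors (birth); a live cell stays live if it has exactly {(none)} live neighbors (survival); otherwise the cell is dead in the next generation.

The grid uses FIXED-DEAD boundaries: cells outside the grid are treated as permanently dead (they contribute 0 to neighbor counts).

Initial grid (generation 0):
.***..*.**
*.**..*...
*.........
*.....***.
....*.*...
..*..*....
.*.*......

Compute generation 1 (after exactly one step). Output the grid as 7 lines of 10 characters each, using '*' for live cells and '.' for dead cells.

Answer: *...**....
....**..**
..**.*..*.
.*........
.*.*....*.
.*....*...
....*.....

Derivation:
Simulating step by step:
Generation 0 (given above): 21 live cells
Generation 1: 18 live cells
(generation 1 grid is the final answer)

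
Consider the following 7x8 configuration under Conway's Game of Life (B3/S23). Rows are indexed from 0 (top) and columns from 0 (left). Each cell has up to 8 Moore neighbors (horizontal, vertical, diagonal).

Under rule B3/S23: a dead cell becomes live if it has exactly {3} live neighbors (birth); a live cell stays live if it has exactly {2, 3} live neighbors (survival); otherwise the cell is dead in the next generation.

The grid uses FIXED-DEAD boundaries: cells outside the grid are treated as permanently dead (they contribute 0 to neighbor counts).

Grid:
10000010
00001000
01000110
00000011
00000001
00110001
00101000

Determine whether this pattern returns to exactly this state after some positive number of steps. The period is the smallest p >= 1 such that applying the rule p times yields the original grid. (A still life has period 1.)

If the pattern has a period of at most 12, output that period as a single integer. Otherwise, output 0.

Simulating and comparing each generation to the original:
Gen 0 (original, given above): 14 live cells
Gen 1: 10 live cells, differs from original
Gen 2: 12 live cells, differs from original
Gen 3: 13 live cells, differs from original
Gen 4: 15 live cells, differs from original
Gen 5: 16 live cells, differs from original
Gen 6: 16 live cells, differs from original
Gen 7: 18 live cells, differs from original
Gen 8: 18 live cells, differs from original
Gen 9: 21 live cells, differs from original
Gen 10: 20 live cells, differs from original
Gen 11: 20 live cells, differs from original
Gen 12: 18 live cells, differs from original
No period found within 12 steps.

Answer: 0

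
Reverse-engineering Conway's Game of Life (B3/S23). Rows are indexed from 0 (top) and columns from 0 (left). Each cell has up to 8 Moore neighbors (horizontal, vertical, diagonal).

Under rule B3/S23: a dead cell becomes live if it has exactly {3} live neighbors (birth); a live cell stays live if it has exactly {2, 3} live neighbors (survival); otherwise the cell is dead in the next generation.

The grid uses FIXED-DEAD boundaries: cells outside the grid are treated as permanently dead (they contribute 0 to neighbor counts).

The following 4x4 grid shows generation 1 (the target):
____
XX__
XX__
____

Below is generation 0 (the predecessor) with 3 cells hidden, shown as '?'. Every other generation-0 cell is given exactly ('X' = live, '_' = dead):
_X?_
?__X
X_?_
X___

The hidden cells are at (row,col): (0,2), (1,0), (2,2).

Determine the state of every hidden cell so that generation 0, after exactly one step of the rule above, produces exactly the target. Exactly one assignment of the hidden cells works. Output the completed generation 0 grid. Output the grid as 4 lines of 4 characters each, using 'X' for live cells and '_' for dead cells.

Answer: _X__
X__X
X___
X___

Derivation:
Hidden generation-0 cells (in order): (0,2), (1,0), (2,2).
A hidden cell only influences target cells in its own 3x3 neighborhood. Try each of the 2^3 = 8 assignments, step the completed generation 0 forward once under B3/S23, and compare with the target:
  (0,2)=_ (1,0)=_ (2,2)=_ -> step gives (1,0)='_' but target has 'X' -> reject
  (0,2)=_ (1,0)=_ (2,2)=X -> step gives (1,0)='_' but target has 'X' -> reject
  (0,2)=_ (1,0)=X (2,2)=_ -> step reproduces the target at every cell -> ACCEPT
  (0,2)=_ (1,0)=X (2,2)=X -> step gives (1,1)='_' but target has 'X' -> reject
  (0,2)=X (1,0)=_ (2,2)=_ -> step gives (0,2)='X' but target has '_' -> reject
  (0,2)=X (1,0)=_ (2,2)=X -> step gives (0,2)='X' but target has '_' -> reject
  (0,2)=X (1,0)=X (2,2)=_ -> step gives (0,1)='X' but target has '_' -> reject
  (0,2)=X (1,0)=X (2,2)=X -> step gives (0,1)='X' but target has '_' -> reject
Unique solution: (0,2)=dead, (1,0)=live, (2,2)=dead.
Check: live-neighbor counts of every cell in the completed generation 0:
2121
2320
2311
1200
Applying B3/S23 to generation 0 with these counts gives:
____
XX__
XX__
____
which matches the target exactly.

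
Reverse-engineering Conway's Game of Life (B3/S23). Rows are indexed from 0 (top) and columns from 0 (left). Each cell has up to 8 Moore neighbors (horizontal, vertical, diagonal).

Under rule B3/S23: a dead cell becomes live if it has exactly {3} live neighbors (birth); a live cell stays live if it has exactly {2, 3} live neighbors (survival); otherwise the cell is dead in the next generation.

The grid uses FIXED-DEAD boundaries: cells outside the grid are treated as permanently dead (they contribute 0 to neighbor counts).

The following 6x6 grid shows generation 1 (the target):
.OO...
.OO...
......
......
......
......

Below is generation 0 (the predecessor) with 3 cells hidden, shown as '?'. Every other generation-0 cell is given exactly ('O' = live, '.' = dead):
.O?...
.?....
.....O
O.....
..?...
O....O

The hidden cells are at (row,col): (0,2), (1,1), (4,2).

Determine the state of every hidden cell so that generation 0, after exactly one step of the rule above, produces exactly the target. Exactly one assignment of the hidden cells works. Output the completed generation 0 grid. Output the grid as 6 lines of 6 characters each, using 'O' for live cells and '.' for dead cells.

Answer: .OO...
.O....
.....O
O.....
......
O....O

Derivation:
Hidden generation-0 cells (in order): (0,2), (1,1), (4,2).
A hidden cell only influences target cells in its own 3x3 neighborhood. Try each of the 2^3 = 8 assignments, step the completed generation 0 forward once under B3/S23, and compare with the target:
  (0,2)=. (1,1)=. (4,2)=. -> step gives (0,1)='.' but target has 'O' -> reject
  (0,2)=. (1,1)=. (4,2)=O -> step gives (0,1)='.' but target has 'O' -> reject
  (0,2)=. (1,1)=O (4,2)=. -> step gives (0,1)='.' but target has 'O' -> reject
  (0,2)=. (1,1)=O (4,2)=O -> step gives (0,1)='.' but target has 'O' -> reject
  (0,2)=O (1,1)=. (4,2)=. -> step gives (0,1)='.' but target has 'O' -> reject
  (0,2)=O (1,1)=. (4,2)=O -> step gives (0,1)='.' but target has 'O' -> reject
  (0,2)=O (1,1)=O (4,2)=. -> step reproduces the target at every cell -> ACCEPT
  (0,2)=O (1,1)=O (4,2)=O -> step gives (4,1)='O' but target has '.' -> reject
Unique solution: (0,2)=live, (1,1)=live, (4,2)=dead.
Check: live-neighbor counts of every cell in the completed generation 0:
222100
223111
221010
010011
220011
010010
Applying B3/S23 to generation 0 with these counts gives:
.OO...
.OO...
......
......
......
......
which matches the target exactly.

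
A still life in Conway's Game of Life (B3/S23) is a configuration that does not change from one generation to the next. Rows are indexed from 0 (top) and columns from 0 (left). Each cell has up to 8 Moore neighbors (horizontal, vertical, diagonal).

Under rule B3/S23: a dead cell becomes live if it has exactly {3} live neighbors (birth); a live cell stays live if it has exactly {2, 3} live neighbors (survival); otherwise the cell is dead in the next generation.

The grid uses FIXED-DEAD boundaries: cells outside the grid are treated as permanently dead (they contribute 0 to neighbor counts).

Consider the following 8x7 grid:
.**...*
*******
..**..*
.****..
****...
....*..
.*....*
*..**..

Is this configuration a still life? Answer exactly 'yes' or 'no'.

Compute generation 1 and compare to generation 0 (given above):
Generation 1:
*...*.*
*...*.*
*.....*
*...*..
*......
*..*...
...***.
.......
Cell (0,0) differs: gen0=0 vs gen1=1 -> NOT a still life.

Answer: no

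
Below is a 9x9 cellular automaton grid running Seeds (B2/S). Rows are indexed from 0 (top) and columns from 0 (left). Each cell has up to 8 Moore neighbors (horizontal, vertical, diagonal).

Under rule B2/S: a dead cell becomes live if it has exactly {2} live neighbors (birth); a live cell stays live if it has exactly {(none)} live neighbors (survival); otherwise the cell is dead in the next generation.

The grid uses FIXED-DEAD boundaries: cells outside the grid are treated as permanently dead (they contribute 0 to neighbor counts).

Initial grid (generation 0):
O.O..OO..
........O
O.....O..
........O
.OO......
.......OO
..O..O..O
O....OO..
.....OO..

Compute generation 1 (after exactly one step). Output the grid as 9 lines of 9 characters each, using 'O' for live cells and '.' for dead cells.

Answer: .O.....O.
O........
........O
O.O....O.
.........
...O..O..
.O..O....
.O.......
....O..O.

Derivation:
Simulating step by step:
Generation 0 (given above): 20 live cells
Generation 1: 14 live cells
(generation 1 grid is the final answer)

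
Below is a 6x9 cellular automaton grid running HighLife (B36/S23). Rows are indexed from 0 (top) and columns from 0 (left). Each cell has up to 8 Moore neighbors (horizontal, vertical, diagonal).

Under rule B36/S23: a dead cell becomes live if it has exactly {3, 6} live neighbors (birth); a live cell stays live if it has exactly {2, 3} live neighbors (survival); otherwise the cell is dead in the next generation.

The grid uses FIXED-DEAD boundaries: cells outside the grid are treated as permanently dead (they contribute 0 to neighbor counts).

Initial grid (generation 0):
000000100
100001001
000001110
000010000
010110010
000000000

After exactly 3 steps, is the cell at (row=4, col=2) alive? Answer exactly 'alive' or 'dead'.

Simulating step by step:
Generation 0 (given above): 12 live cells
Generation 1: 10 live cells
000000000
000001000
000011110
000110010
000110000
000000000
Generation 2: 7 live cells
000000000
000011000
000100010
000000010
000110000
000000000
Generation 3: 5 live cells
000000000
000010000
000010100
000110000
000000000
000000000

Cell (4,2) at generation 3: 0 -> dead

Answer: dead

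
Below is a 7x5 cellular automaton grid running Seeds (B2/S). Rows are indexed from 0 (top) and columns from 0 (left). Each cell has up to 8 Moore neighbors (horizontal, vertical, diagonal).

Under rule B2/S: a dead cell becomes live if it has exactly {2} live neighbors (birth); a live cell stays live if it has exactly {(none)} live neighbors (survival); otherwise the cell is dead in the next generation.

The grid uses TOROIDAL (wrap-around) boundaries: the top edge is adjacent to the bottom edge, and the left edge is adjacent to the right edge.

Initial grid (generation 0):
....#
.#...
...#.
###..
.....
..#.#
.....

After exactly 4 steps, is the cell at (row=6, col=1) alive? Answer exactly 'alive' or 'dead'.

Simulating step by step:
Generation 0 (given above): 8 live cells
Generation 1: 12 live cells
#....
#.###
....#
...##
....#
...#.
#...#
Generation 2: 6 live cells
..#..
.....
.#...
.....
#.#..
.....
.#.#.
Generation 3: 10 live cells
.#.#.
.##..
.....
#.#..
.#...
#..##
.....
Generation 4: 8 live cells
#....
#..#.
#..#.
.....
.....
.##..
.#...

Cell (6,1) at generation 4: 1 -> alive

Answer: alive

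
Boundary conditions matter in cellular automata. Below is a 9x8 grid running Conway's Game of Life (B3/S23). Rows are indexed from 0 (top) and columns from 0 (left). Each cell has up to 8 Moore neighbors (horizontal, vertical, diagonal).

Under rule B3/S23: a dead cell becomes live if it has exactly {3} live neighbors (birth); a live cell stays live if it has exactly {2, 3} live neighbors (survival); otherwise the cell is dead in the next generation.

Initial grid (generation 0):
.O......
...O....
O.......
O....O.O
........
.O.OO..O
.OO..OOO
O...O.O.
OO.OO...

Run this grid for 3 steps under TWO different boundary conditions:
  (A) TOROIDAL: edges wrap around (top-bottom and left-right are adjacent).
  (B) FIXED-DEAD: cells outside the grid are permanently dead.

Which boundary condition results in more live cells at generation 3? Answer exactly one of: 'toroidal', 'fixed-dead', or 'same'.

Under TOROIDAL boundary, generation 3:
.......O
.......O
O......O
........
..OO.O..
.O...OOO
.OO.....
.O......
O.......
Population = 15

Under FIXED-DEAD boundary, generation 3:
........
........
........
........
..OO..O.
OO...O.O
O.O....O
O.O.O..O
...OO.OO
Population = 18

Comparison: toroidal=15, fixed-dead=18 -> fixed-dead

Answer: fixed-dead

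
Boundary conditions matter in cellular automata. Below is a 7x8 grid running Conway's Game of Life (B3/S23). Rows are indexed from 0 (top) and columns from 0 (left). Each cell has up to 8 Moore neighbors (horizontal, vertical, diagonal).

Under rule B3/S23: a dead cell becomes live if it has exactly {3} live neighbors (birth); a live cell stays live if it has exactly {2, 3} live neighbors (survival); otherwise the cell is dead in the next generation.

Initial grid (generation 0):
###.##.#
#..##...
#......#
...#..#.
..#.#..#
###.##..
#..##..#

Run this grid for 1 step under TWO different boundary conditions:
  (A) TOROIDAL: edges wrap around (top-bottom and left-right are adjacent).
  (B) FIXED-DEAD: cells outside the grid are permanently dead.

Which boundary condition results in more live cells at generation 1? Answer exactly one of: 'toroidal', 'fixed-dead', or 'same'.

Answer: fixed-dead

Derivation:
Under TOROIDAL boundary, generation 1:
..#..##.
..#####.
#..##..#
#..#..#.
#.#.#.##
..#..##.
........
Population = 23

Under FIXED-DEAD boundary, generation 1:
###.##..
#.#####.
...##...
...#..##
..#.#.#.
#.#..##.
#.####..
Population = 28

Comparison: toroidal=23, fixed-dead=28 -> fixed-dead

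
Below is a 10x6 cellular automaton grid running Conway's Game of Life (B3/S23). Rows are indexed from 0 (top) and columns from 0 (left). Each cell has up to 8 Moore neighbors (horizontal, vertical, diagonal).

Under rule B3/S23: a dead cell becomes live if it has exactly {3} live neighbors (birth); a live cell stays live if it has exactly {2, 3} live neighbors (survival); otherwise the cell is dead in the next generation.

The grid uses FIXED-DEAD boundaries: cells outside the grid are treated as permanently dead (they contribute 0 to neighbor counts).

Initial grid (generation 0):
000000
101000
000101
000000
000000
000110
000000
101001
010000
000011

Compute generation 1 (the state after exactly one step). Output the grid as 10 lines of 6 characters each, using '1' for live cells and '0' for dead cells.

Simulating step by step:
Generation 0 (given above): 12 live cells
Generation 1: 6 live cells
(generation 1 grid is the final answer)

Answer: 000000
000000
000000
000000
000000
000000
000110
010000
010011
000000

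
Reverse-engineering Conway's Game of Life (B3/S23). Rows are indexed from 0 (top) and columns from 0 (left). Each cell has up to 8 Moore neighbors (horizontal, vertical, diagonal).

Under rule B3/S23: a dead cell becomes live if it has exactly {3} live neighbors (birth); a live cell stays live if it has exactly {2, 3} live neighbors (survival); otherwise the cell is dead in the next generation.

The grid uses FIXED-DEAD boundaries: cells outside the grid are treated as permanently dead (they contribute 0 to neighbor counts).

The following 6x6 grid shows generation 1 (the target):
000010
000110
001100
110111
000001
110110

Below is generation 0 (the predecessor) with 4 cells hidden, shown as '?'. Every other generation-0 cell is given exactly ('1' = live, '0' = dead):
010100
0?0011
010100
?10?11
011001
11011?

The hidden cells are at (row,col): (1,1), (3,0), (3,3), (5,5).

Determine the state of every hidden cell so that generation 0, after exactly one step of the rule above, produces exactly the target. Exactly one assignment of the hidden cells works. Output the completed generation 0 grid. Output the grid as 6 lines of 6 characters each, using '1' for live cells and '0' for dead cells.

Answer: 010100
000011
010100
010011
011001
110110

Derivation:
Hidden generation-0 cells (in order): (1,1), (3,0), (3,3), (5,5).
A hidden cell only influences target cells in its own 3x3 neighborhood. Try each of the 2^4 = 16 assignments, step the completed generation 0 forward once under B3/S23, and compare with the target:
  (1,1)=0 (3,0)=0 (3,3)=0 (5,5)=0 -> step reproduces the target at every cell -> ACCEPT
  (1,1)=0 (3,0)=0 (3,3)=0 (5,5)=1 -> step gives (4,5)='0' but target has '1' -> reject
  (1,1)=0 (3,0)=0 (3,3)=1 (5,5)=0 -> step gives (2,2)='0' but target has '1' -> reject
  (1,1)=0 (3,0)=0 (3,3)=1 (5,5)=1 -> step gives (2,2)='0' but target has '1' -> reject
  (1,1)=0 (3,0)=1 (3,3)=0 (5,5)=0 -> step gives (2,0)='1' but target has '0' -> reject
  (1,1)=0 (3,0)=1 (3,3)=0 (5,5)=1 -> step gives (2,0)='1' but target has '0' -> reject
  (1,1)=0 (3,0)=1 (3,3)=1 (5,5)=0 -> step gives (2,0)='1' but target has '0' -> reject
  (1,1)=0 (3,0)=1 (3,3)=1 (5,5)=1 -> step gives (2,0)='1' but target has '0' -> reject
  (1,1)=1 (3,0)=0 (3,3)=0 (5,5)=0 -> step gives (0,2)='1' but target has '0' -> reject
  (1,1)=1 (3,0)=0 (3,3)=0 (5,5)=1 -> step gives (0,2)='1' but target has '0' -> reject
  (1,1)=1 (3,0)=0 (3,3)=1 (5,5)=0 -> step gives (0,2)='1' but target has '0' -> reject
  (1,1)=1 (3,0)=0 (3,3)=1 (5,5)=1 -> step gives (0,2)='1' but target has '0' -> reject
  (1,1)=1 (3,0)=1 (3,3)=0 (5,5)=0 -> step gives (0,2)='1' but target has '0' -> reject
  (1,1)=1 (3,0)=1 (3,3)=0 (5,5)=1 -> step gives (0,2)='1' but target has '0' -> reject
  (1,1)=1 (3,0)=1 (3,3)=1 (5,5)=0 -> step gives (0,2)='1' but target has '0' -> reject
  (1,1)=1 (3,0)=1 (3,3)=1 (5,5)=1 -> step gives (0,2)='1' but target has '0' -> reject
Unique solution: (1,1)=dead, (3,0)=dead, (3,3)=dead, (5,5)=dead.
Check: live-neighbor counts of every cell in the completed generation 0:
102132
224331
213254
335332
444453
234222
Applying B3/S23 to generation 0 with these counts gives:
000010
000110
001100
110111
000001
110110
which matches the target exactly.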